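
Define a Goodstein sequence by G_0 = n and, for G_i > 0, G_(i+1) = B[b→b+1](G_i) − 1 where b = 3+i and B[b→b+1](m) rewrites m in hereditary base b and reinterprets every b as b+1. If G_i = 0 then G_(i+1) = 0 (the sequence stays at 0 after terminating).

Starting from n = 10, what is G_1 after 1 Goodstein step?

16

i=0: 10 = 3^2 + 1 (b=3); 3→4: 4^2 + 1 = 17; 17−1 = 16
i=1: 16 = 4^2 (b=4); 4→5: 5^2 = 25; 25−1 = 24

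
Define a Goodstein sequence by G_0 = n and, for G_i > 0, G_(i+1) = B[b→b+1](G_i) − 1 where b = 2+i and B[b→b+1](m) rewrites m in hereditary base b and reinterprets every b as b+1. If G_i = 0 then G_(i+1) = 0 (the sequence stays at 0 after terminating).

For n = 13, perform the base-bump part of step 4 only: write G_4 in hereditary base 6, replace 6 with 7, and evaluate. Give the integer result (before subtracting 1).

5765999

[0] 13 ≡ 2^(2 + 1) + 2^2 + 1 (base 2). Lift 3: 109. −1: 108.
[1] 108 ≡ 3^(3 + 1) + 3^3 (base 3). Lift 4: 1280. −1: 1279.
[2] 1279 ≡ 4^(4 + 1) + 3·4^3 + 3·4^2 + 3·4 + 3 (base 4). Lift 5: 16093. −1: 16092.
[3] 16092 ≡ 5^(5 + 1) + 3·5^3 + 3·5^2 + 3·5 + 2 (base 5). Lift 6: 280712. −1: 280711.
[4] 280711 ≡ 6^(6 + 1) + 3·6^3 + 3·6^2 + 3·6 + 1 (base 6). Lift 7: 5765999. −1: 5765998.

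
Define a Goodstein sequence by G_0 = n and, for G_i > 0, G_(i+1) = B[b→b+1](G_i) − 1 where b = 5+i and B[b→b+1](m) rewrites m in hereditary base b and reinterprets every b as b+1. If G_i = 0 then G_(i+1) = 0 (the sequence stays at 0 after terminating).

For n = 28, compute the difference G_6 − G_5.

7

step 0: 28 = 5^2 + 3; sub 6 for 5: 6^2 + 3; = 39; G_1 = 39−1 = 38
step 1: 38 = 6^2 + 2; sub 7 for 6: 7^2 + 2; = 51; G_2 = 51−1 = 50
step 2: 50 = 7^2 + 1; sub 8 for 7: 8^2 + 1; = 65; G_3 = 65−1 = 64
step 3: 64 = 8^2; sub 9 for 8: 9^2; = 81; G_4 = 81−1 = 80
step 4: 80 = 8·9 + 8; sub 10 for 9: 8·10 + 8; = 88; G_5 = 88−1 = 87
step 5: 87 = 8·10 + 7; sub 11 for 10: 8·11 + 7; = 95; G_6 = 95−1 = 94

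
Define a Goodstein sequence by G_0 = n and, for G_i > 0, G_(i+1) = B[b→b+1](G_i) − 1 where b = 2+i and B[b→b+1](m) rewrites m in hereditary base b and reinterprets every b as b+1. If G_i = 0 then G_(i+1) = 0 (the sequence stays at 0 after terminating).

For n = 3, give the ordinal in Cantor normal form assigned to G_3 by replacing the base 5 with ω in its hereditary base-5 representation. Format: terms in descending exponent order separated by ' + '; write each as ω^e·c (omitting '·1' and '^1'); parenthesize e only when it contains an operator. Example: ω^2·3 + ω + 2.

2

step 0: 3 = 2 + 1; sub 3 for 2: 3 + 1; = 4; G_1 = 4−1 = 3
step 1: 3 = 3; sub 4 for 3: 4; = 4; G_2 = 4−1 = 3
step 2: 3 = 3; sub 5 for 4: 3; = 3; G_3 = 3−1 = 2
step 3: 2 = 2; sub 6 for 5: 2; = 2; G_4 = 2−1 = 1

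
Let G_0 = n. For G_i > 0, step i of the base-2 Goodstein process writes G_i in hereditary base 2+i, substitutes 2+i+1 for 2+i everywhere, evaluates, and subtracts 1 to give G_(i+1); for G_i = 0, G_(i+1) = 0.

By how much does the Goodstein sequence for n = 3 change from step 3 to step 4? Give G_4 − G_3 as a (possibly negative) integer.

step 0: 3 = 2 + 1; sub 3 for 2: 3 + 1; = 4; G_1 = 4−1 = 3
step 1: 3 = 3; sub 4 for 3: 4; = 4; G_2 = 4−1 = 3
step 2: 3 = 3; sub 5 for 4: 3; = 3; G_3 = 3−1 = 2
step 3: 2 = 2; sub 6 for 5: 2; = 2; G_4 = 2−1 = 1

-1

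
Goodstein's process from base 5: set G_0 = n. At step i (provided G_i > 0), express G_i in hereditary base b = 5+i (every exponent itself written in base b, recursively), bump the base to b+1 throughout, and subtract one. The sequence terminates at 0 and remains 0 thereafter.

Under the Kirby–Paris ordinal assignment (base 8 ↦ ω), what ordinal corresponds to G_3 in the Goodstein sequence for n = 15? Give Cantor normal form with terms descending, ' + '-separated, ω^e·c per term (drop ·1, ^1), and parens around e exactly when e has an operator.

ω·2 + 3

base 5: 15 = 3·5; at 6: 3·6 = 18; next = 17
base 6: 17 = 2·6 + 5; at 7: 2·7 + 5 = 19; next = 18
base 7: 18 = 2·7 + 4; at 8: 2·8 + 4 = 20; next = 19
base 8: 19 = 2·8 + 3; at 9: 2·9 + 3 = 21; next = 20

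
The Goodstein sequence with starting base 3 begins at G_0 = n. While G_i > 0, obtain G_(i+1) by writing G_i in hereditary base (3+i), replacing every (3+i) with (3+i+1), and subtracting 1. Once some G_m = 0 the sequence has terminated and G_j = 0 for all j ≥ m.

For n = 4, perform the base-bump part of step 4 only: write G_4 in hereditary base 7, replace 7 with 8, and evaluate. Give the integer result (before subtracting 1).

[0] 4 ≡ 3 + 1 (base 3). Lift 4: 5. −1: 4.
[1] 4 ≡ 4 (base 4). Lift 5: 5. −1: 4.
[2] 4 ≡ 4 (base 5). Lift 6: 4. −1: 3.
[3] 3 ≡ 3 (base 6). Lift 7: 3. −1: 2.
[4] 2 ≡ 2 (base 7). Lift 8: 2. −1: 1.

2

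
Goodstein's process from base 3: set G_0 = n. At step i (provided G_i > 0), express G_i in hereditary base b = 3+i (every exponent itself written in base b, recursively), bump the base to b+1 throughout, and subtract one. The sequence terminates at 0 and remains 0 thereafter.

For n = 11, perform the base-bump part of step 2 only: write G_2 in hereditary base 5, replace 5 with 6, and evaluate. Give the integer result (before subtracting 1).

(0) 11|_3 = 3^2 + 2 ↦ 4^2 + 2|_4 = 18 ⇒ 17
(1) 17|_4 = 4^2 + 1 ↦ 5^2 + 1|_5 = 26 ⇒ 25
(2) 25|_5 = 5^2 ↦ 6^2|_6 = 36 ⇒ 35

36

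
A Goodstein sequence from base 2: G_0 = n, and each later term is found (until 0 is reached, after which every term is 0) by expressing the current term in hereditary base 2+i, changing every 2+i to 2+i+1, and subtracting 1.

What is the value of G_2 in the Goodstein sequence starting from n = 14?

[0] 14 ≡ 2^(2 + 1) + 2^2 + 2 (base 2). Lift 3: 111. −1: 110.
[1] 110 ≡ 3^(3 + 1) + 3^3 + 2 (base 3). Lift 4: 1282. −1: 1281.
[2] 1281 ≡ 4^(4 + 1) + 4^4 + 1 (base 4). Lift 5: 18751. −1: 18750.

1281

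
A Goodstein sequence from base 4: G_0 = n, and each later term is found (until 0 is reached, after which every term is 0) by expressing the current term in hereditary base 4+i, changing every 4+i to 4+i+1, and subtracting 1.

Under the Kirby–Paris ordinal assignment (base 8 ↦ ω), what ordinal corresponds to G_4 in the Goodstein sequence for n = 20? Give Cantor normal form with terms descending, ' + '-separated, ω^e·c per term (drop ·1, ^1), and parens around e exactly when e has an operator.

ω^2 + 1

G_0=20  [base 4] 4^2 + 4  →[4↦5]→  5^2 + 5 = 30  −1 ⇒ G_1=29
G_1=29  [base 5] 5^2 + 4  →[5↦6]→  6^2 + 4 = 40  −1 ⇒ G_2=39
G_2=39  [base 6] 6^2 + 3  →[6↦7]→  7^2 + 3 = 52  −1 ⇒ G_3=51
G_3=51  [base 7] 7^2 + 2  →[7↦8]→  8^2 + 2 = 66  −1 ⇒ G_4=65
G_4=65  [base 8] 8^2 + 1  →[8↦9]→  9^2 + 1 = 82  −1 ⇒ G_5=81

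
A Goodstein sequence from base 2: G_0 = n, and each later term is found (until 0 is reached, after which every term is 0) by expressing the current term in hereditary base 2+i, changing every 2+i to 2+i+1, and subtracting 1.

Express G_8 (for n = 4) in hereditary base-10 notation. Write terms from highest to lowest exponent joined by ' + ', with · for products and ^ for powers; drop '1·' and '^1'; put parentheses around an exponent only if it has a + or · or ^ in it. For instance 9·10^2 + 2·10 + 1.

G_0=4  [base 2] 2^2  →[2↦3]→  3^3 = 27  −1 ⇒ G_1=26
G_1=26  [base 3] 2·3^2 + 2·3 + 2  →[3↦4]→  2·4^2 + 2·4 + 2 = 42  −1 ⇒ G_2=41
G_2=41  [base 4] 2·4^2 + 2·4 + 1  →[4↦5]→  2·5^2 + 2·5 + 1 = 61  −1 ⇒ G_3=60
G_3=60  [base 5] 2·5^2 + 2·5  →[5↦6]→  2·6^2 + 2·6 = 84  −1 ⇒ G_4=83
G_4=83  [base 6] 2·6^2 + 6 + 5  →[6↦7]→  2·7^2 + 7 + 5 = 110  −1 ⇒ G_5=109
G_5=109  [base 7] 2·7^2 + 7 + 4  →[7↦8]→  2·8^2 + 8 + 4 = 140  −1 ⇒ G_6=139
G_6=139  [base 8] 2·8^2 + 8 + 3  →[8↦9]→  2·9^2 + 9 + 3 = 174  −1 ⇒ G_7=173
G_7=173  [base 9] 2·9^2 + 9 + 2  →[9↦10]→  2·10^2 + 10 + 2 = 212  −1 ⇒ G_8=211

2·10^2 + 10 + 1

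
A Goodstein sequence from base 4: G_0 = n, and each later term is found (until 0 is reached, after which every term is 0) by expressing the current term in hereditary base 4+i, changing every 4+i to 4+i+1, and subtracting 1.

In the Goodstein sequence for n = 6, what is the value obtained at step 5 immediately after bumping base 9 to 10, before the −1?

4

i=0: 6 = 4 + 2 (b=4); 4→5: 5 + 2 = 7; 7−1 = 6
i=1: 6 = 5 + 1 (b=5); 5→6: 6 + 1 = 7; 7−1 = 6
i=2: 6 = 6 (b=6); 6→7: 7 = 7; 7−1 = 6
i=3: 6 = 6 (b=7); 7→8: 6 = 6; 6−1 = 5
i=4: 5 = 5 (b=8); 8→9: 5 = 5; 5−1 = 4
i=5: 4 = 4 (b=9); 9→10: 4 = 4; 4−1 = 3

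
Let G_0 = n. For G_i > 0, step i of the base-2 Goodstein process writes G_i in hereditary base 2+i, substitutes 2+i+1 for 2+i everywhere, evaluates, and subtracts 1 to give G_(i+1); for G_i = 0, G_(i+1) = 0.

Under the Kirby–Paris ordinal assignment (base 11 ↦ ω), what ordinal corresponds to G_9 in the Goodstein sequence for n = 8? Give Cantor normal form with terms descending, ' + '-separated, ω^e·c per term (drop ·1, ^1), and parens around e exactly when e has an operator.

ω^ω·2 + ω^2·2 + ω

G_0 = 8. HB_2(8) = 2^(2 + 1). Bump = 81. G_1 = 80.
G_1 = 80. HB_3(80) = 2·3^3 + 2·3^2 + 2·3 + 2. Bump = 554. G_2 = 553.
G_2 = 553. HB_4(553) = 2·4^4 + 2·4^2 + 2·4 + 1. Bump = 6311. G_3 = 6310.
G_3 = 6310. HB_5(6310) = 2·5^5 + 2·5^2 + 2·5. Bump = 93396. G_4 = 93395.
G_4 = 93395. HB_6(93395) = 2·6^6 + 2·6^2 + 6 + 5. Bump = 1647196. G_5 = 1647195.
G_5 = 1647195. HB_7(1647195) = 2·7^7 + 2·7^2 + 7 + 4. Bump = 33554572. G_6 = 33554571.
G_6 = 33554571. HB_8(33554571) = 2·8^8 + 2·8^2 + 8 + 3. Bump = 774841152. G_7 = 774841151.
G_7 = 774841151. HB_9(774841151) = 2·9^9 + 2·9^2 + 9 + 2. Bump = 20000000212. G_8 = 20000000211.
G_8 = 20000000211. HB_10(20000000211) = 2·10^10 + 2·10^2 + 10 + 1. Bump = 570623341476. G_9 = 570623341475.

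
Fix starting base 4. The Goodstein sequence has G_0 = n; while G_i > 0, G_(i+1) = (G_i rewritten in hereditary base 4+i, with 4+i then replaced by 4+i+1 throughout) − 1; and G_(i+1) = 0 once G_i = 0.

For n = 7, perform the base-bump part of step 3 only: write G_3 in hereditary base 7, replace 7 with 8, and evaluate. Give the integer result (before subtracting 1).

G_0=7  [base 4] 4 + 3  →[4↦5]→  5 + 3 = 8  −1 ⇒ G_1=7
G_1=7  [base 5] 5 + 2  →[5↦6]→  6 + 2 = 8  −1 ⇒ G_2=7
G_2=7  [base 6] 6 + 1  →[6↦7]→  7 + 1 = 8  −1 ⇒ G_3=7
G_3=7  [base 7] 7  →[7↦8]→  8 = 8  −1 ⇒ G_4=7

8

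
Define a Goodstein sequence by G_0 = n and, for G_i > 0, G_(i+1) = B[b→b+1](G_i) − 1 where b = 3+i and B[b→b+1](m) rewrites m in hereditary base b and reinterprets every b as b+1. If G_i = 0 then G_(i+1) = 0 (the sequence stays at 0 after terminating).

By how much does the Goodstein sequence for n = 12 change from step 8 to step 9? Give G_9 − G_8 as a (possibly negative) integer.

6

12 —HB3→ 3^2 + 3 —bump→ 4^2 + 4 = 20 —(−1)→ 19
19 —HB4→ 4^2 + 3 —bump→ 5^2 + 3 = 28 —(−1)→ 27
27 —HB5→ 5^2 + 2 —bump→ 6^2 + 2 = 38 —(−1)→ 37
37 —HB6→ 6^2 + 1 —bump→ 7^2 + 1 = 50 —(−1)→ 49
49 —HB7→ 7^2 —bump→ 8^2 = 64 —(−1)→ 63
63 —HB8→ 7·8 + 7 —bump→ 7·9 + 7 = 70 —(−1)→ 69
69 —HB9→ 7·9 + 6 —bump→ 7·10 + 6 = 76 —(−1)→ 75
75 —HB10→ 7·10 + 5 —bump→ 7·11 + 5 = 82 —(−1)→ 81
81 —HB11→ 7·11 + 4 —bump→ 7·12 + 4 = 88 —(−1)→ 87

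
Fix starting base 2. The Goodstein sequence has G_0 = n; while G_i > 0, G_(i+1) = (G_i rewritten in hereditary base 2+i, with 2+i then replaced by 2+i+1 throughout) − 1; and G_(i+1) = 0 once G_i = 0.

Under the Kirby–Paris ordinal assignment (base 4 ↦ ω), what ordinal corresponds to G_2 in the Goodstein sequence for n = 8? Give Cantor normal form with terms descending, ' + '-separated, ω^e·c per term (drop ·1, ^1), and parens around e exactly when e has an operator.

step 0: 8 = 2^(2 + 1); sub 3 for 2: 3^(3 + 1); = 81; G_1 = 81−1 = 80
step 1: 80 = 2·3^3 + 2·3^2 + 2·3 + 2; sub 4 for 3: 2·4^4 + 2·4^2 + 2·4 + 2; = 554; G_2 = 554−1 = 553
step 2: 553 = 2·4^4 + 2·4^2 + 2·4 + 1; sub 5 for 4: 2·5^5 + 2·5^2 + 2·5 + 1; = 6311; G_3 = 6311−1 = 6310

ω^ω·2 + ω^2·2 + ω·2 + 1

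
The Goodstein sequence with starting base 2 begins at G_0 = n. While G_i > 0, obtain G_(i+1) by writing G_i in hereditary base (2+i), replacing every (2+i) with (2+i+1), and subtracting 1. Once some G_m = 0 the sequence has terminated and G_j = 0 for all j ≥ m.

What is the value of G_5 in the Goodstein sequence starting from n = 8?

1647195

G_0 = 8. HB_2(8) = 2^(2 + 1). Bump = 81. G_1 = 80.
G_1 = 80. HB_3(80) = 2·3^3 + 2·3^2 + 2·3 + 2. Bump = 554. G_2 = 553.
G_2 = 553. HB_4(553) = 2·4^4 + 2·4^2 + 2·4 + 1. Bump = 6311. G_3 = 6310.
G_3 = 6310. HB_5(6310) = 2·5^5 + 2·5^2 + 2·5. Bump = 93396. G_4 = 93395.
G_4 = 93395. HB_6(93395) = 2·6^6 + 2·6^2 + 6 + 5. Bump = 1647196. G_5 = 1647195.
G_5 = 1647195. HB_7(1647195) = 2·7^7 + 2·7^2 + 7 + 4. Bump = 33554572. G_6 = 33554571.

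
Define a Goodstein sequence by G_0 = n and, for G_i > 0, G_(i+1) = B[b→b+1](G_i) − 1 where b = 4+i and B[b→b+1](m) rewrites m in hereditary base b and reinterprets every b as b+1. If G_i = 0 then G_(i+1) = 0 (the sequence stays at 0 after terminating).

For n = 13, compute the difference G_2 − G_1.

[0] 13 ≡ 3·4 + 1 (base 4). Lift 5: 16. −1: 15.
[1] 15 ≡ 3·5 (base 5). Lift 6: 18. −1: 17.

2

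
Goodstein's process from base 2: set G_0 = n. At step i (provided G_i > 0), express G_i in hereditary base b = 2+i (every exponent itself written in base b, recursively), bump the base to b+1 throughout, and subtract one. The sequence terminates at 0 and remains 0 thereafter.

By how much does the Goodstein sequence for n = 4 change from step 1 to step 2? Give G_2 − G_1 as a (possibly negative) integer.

(0) 4|_2 = 2^2 ↦ 3^3|_3 = 27 ⇒ 26
(1) 26|_3 = 2·3^2 + 2·3 + 2 ↦ 2·4^2 + 2·4 + 2|_4 = 42 ⇒ 41

15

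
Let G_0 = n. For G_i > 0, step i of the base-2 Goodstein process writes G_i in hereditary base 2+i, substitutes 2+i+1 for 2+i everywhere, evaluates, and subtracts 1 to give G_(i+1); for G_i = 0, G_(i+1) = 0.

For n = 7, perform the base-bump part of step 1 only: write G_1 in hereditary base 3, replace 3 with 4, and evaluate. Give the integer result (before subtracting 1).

260

[0] 7 ≡ 2^2 + 2 + 1 (base 2). Lift 3: 31. −1: 30.
[1] 30 ≡ 3^3 + 3 (base 3). Lift 4: 260. −1: 259.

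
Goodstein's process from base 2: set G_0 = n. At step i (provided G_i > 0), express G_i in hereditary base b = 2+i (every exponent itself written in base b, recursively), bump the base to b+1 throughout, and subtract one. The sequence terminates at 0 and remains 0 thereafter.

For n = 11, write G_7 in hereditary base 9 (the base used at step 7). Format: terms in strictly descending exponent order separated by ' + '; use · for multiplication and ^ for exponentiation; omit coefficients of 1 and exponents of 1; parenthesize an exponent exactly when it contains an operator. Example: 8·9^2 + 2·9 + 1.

(0) 11|_2 = 2^(2 + 1) + 2 + 1 ↦ 3^(3 + 1) + 3 + 1|_3 = 85 ⇒ 84
(1) 84|_3 = 3^(3 + 1) + 3 ↦ 4^(4 + 1) + 4|_4 = 1028 ⇒ 1027
(2) 1027|_4 = 4^(4 + 1) + 3 ↦ 5^(5 + 1) + 3|_5 = 15628 ⇒ 15627
(3) 15627|_5 = 5^(5 + 1) + 2 ↦ 6^(6 + 1) + 2|_6 = 279938 ⇒ 279937
(4) 279937|_6 = 6^(6 + 1) + 1 ↦ 7^(7 + 1) + 1|_7 = 5764802 ⇒ 5764801
(5) 5764801|_7 = 7^(7 + 1) ↦ 8^(8 + 1)|_8 = 134217728 ⇒ 134217727
(6) 134217727|_8 = 7·8^8 + 7·8^7 + 7·8^6 + 7·8^5 + 7·8^4 + 7·8^3 + 7·8^2 + 7·8 + 7 ↦ 7·9^9 + 7·9^7 + 7·9^6 + 7·9^5 + 7·9^4 + 7·9^3 + 7·9^2 + 7·9 + 7|_9 = 2749609303 ⇒ 2749609302

7·9^9 + 7·9^7 + 7·9^6 + 7·9^5 + 7·9^4 + 7·9^3 + 7·9^2 + 7·9 + 6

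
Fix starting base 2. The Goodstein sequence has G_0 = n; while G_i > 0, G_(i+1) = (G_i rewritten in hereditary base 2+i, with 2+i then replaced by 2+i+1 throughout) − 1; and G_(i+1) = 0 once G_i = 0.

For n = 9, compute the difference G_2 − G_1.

942

i=0: 9 = 2^(2 + 1) + 1 (b=2); 2→3: 3^(3 + 1) + 1 = 82; 82−1 = 81
i=1: 81 = 3^(3 + 1) (b=3); 3→4: 4^(4 + 1) = 1024; 1024−1 = 1023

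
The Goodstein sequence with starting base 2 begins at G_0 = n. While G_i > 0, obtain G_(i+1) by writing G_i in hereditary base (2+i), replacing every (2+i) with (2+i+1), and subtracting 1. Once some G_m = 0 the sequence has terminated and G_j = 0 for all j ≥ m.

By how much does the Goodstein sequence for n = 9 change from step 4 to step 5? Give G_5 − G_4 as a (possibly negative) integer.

i=0: 9 = 2^(2 + 1) + 1 (b=2); 2→3: 3^(3 + 1) + 1 = 82; 82−1 = 81
i=1: 81 = 3^(3 + 1) (b=3); 3→4: 4^(4 + 1) = 1024; 1024−1 = 1023
i=2: 1023 = 3·4^4 + 3·4^3 + 3·4^2 + 3·4 + 3 (b=4); 4→5: 3·5^5 + 3·5^3 + 3·5^2 + 3·5 + 3 = 9843; 9843−1 = 9842
i=3: 9842 = 3·5^5 + 3·5^3 + 3·5^2 + 3·5 + 2 (b=5); 5→6: 3·6^6 + 3·6^3 + 3·6^2 + 3·6 + 2 = 140744; 140744−1 = 140743
i=4: 140743 = 3·6^6 + 3·6^3 + 3·6^2 + 3·6 + 1 (b=6); 6→7: 3·7^7 + 3·7^3 + 3·7^2 + 3·7 + 1 = 2471827; 2471827−1 = 2471826

2331083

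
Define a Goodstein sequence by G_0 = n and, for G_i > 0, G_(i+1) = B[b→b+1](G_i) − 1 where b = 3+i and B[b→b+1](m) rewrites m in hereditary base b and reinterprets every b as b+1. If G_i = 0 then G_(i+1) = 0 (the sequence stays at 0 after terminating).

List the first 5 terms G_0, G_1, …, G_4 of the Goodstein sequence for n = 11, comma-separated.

11, 17, 25, 35, 39

11 —HB3→ 3^2 + 2 —bump→ 4^2 + 2 = 18 —(−1)→ 17
17 —HB4→ 4^2 + 1 —bump→ 5^2 + 1 = 26 —(−1)→ 25
25 —HB5→ 5^2 —bump→ 6^2 = 36 —(−1)→ 35
35 —HB6→ 5·6 + 5 —bump→ 5·7 + 5 = 40 —(−1)→ 39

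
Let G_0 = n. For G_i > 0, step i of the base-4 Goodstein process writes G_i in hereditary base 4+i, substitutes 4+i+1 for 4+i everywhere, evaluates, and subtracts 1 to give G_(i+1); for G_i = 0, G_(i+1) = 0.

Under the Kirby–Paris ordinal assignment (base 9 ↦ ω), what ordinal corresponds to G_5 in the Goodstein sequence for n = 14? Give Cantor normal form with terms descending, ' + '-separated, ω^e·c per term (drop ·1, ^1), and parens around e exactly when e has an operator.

ω·2 + 4

G_0 = 14. HB_4(14) = 3·4 + 2. Bump = 17. G_1 = 16.
G_1 = 16. HB_5(16) = 3·5 + 1. Bump = 19. G_2 = 18.
G_2 = 18. HB_6(18) = 3·6. Bump = 21. G_3 = 20.
G_3 = 20. HB_7(20) = 2·7 + 6. Bump = 22. G_4 = 21.
G_4 = 21. HB_8(21) = 2·8 + 5. Bump = 23. G_5 = 22.
G_5 = 22. HB_9(22) = 2·9 + 4. Bump = 24. G_6 = 23.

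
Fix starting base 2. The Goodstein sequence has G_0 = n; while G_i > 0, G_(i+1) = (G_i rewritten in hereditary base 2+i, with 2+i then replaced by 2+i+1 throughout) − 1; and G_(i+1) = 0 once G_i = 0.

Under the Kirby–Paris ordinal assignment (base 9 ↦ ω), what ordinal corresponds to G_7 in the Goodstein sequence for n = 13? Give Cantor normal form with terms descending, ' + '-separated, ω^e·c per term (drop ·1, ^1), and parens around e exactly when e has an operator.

G_0 = 13. HB_2(13) = 2^(2 + 1) + 2^2 + 1. Bump = 109. G_1 = 108.
G_1 = 108. HB_3(108) = 3^(3 + 1) + 3^3. Bump = 1280. G_2 = 1279.
G_2 = 1279. HB_4(1279) = 4^(4 + 1) + 3·4^3 + 3·4^2 + 3·4 + 3. Bump = 16093. G_3 = 16092.
G_3 = 16092. HB_5(16092) = 5^(5 + 1) + 3·5^3 + 3·5^2 + 3·5 + 2. Bump = 280712. G_4 = 280711.
G_4 = 280711. HB_6(280711) = 6^(6 + 1) + 3·6^3 + 3·6^2 + 3·6 + 1. Bump = 5765999. G_5 = 5765998.
G_5 = 5765998. HB_7(5765998) = 7^(7 + 1) + 3·7^3 + 3·7^2 + 3·7. Bump = 134219480. G_6 = 134219479.
G_6 = 134219479. HB_8(134219479) = 8^(8 + 1) + 3·8^3 + 3·8^2 + 2·8 + 7. Bump = 3486786856. G_7 = 3486786855.
G_7 = 3486786855. HB_9(3486786855) = 9^(9 + 1) + 3·9^3 + 3·9^2 + 2·9 + 6. Bump = 100000003326. G_8 = 100000003325.

ω^(ω + 1) + ω^3·3 + ω^2·3 + ω·2 + 6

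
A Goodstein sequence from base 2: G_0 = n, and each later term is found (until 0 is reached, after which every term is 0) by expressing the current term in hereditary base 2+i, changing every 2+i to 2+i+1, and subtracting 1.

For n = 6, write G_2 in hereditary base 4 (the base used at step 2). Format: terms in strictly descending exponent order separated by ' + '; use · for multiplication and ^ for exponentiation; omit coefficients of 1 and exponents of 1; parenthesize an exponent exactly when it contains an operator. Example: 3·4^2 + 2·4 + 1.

4^4 + 1

i=0: 6 = 2^2 + 2 (b=2); 2→3: 3^3 + 3 = 30; 30−1 = 29
i=1: 29 = 3^3 + 2 (b=3); 3→4: 4^4 + 2 = 258; 258−1 = 257
i=2: 257 = 4^4 + 1 (b=4); 4→5: 5^5 + 1 = 3126; 3126−1 = 3125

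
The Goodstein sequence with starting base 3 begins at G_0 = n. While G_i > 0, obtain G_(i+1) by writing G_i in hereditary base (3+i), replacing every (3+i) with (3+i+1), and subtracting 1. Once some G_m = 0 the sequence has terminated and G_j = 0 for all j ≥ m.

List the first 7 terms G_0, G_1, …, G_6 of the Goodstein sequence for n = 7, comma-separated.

7, 8, 9, 9, 9, 9, 9

G_0 = 7. HB_3(7) = 2·3 + 1. Bump = 9. G_1 = 8.
G_1 = 8. HB_4(8) = 2·4. Bump = 10. G_2 = 9.
G_2 = 9. HB_5(9) = 5 + 4. Bump = 10. G_3 = 9.
G_3 = 9. HB_6(9) = 6 + 3. Bump = 10. G_4 = 9.
G_4 = 9. HB_7(9) = 7 + 2. Bump = 10. G_5 = 9.
G_5 = 9. HB_8(9) = 8 + 1. Bump = 10. G_6 = 9.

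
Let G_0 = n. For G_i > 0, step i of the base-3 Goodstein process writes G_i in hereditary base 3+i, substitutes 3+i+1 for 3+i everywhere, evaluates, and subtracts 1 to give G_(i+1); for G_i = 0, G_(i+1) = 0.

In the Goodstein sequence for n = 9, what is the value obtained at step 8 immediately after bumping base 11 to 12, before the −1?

28

[0] 9 ≡ 3^2 (base 3). Lift 4: 16. −1: 15.
[1] 15 ≡ 3·4 + 3 (base 4). Lift 5: 18. −1: 17.
[2] 17 ≡ 3·5 + 2 (base 5). Lift 6: 20. −1: 19.
[3] 19 ≡ 3·6 + 1 (base 6). Lift 7: 22. −1: 21.
[4] 21 ≡ 3·7 (base 7). Lift 8: 24. −1: 23.
[5] 23 ≡ 2·8 + 7 (base 8). Lift 9: 25. −1: 24.
[6] 24 ≡ 2·9 + 6 (base 9). Lift 10: 26. −1: 25.
[7] 25 ≡ 2·10 + 5 (base 10). Lift 11: 27. −1: 26.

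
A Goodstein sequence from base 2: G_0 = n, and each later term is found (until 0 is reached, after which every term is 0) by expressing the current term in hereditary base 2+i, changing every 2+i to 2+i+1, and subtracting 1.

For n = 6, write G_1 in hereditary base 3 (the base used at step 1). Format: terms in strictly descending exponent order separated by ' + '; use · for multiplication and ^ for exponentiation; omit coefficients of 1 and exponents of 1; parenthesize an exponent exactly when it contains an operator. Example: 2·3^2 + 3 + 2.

3^3 + 2

step 0: 6 = 2^2 + 2; sub 3 for 2: 3^3 + 3; = 30; G_1 = 30−1 = 29
step 1: 29 = 3^3 + 2; sub 4 for 3: 4^4 + 2; = 258; G_2 = 258−1 = 257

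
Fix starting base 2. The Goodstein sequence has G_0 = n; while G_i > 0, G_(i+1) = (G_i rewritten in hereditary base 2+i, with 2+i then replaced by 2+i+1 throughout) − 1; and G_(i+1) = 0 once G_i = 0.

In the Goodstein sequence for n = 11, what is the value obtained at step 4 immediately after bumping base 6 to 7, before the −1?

5764802

G_0=11  [base 2] 2^(2 + 1) + 2 + 1  →[2↦3]→  3^(3 + 1) + 3 + 1 = 85  −1 ⇒ G_1=84
G_1=84  [base 3] 3^(3 + 1) + 3  →[3↦4]→  4^(4 + 1) + 4 = 1028  −1 ⇒ G_2=1027
G_2=1027  [base 4] 4^(4 + 1) + 3  →[4↦5]→  5^(5 + 1) + 3 = 15628  −1 ⇒ G_3=15627
G_3=15627  [base 5] 5^(5 + 1) + 2  →[5↦6]→  6^(6 + 1) + 2 = 279938  −1 ⇒ G_4=279937
G_4=279937  [base 6] 6^(6 + 1) + 1  →[6↦7]→  7^(7 + 1) + 1 = 5764802  −1 ⇒ G_5=5764801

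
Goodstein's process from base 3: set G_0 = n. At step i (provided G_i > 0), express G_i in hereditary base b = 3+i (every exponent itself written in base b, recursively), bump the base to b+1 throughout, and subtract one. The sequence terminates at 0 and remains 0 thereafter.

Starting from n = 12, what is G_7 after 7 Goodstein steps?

G_0=12  [base 3] 3^2 + 3  →[3↦4]→  4^2 + 4 = 20  −1 ⇒ G_1=19
G_1=19  [base 4] 4^2 + 3  →[4↦5]→  5^2 + 3 = 28  −1 ⇒ G_2=27
G_2=27  [base 5] 5^2 + 2  →[5↦6]→  6^2 + 2 = 38  −1 ⇒ G_3=37
G_3=37  [base 6] 6^2 + 1  →[6↦7]→  7^2 + 1 = 50  −1 ⇒ G_4=49
G_4=49  [base 7] 7^2  →[7↦8]→  8^2 = 64  −1 ⇒ G_5=63
G_5=63  [base 8] 7·8 + 7  →[8↦9]→  7·9 + 7 = 70  −1 ⇒ G_6=69
G_6=69  [base 9] 7·9 + 6  →[9↦10]→  7·10 + 6 = 76  −1 ⇒ G_7=75
G_7=75  [base 10] 7·10 + 5  →[10↦11]→  7·11 + 5 = 82  −1 ⇒ G_8=81

75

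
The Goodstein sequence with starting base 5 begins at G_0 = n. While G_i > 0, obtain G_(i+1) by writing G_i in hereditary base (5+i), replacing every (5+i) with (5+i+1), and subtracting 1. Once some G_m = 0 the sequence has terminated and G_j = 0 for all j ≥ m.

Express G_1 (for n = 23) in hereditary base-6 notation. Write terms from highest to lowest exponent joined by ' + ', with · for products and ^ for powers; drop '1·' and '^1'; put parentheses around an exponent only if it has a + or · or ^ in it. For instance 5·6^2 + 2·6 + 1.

[0] 23 ≡ 4·5 + 3 (base 5). Lift 6: 27. −1: 26.
[1] 26 ≡ 4·6 + 2 (base 6). Lift 7: 30. −1: 29.

4·6 + 2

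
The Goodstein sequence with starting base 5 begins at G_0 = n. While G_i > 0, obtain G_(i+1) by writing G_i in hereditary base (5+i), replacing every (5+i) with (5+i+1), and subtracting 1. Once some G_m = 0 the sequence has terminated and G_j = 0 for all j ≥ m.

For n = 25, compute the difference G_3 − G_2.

base 5: 25 = 5^2; at 6: 6^2 = 36; next = 35
base 6: 35 = 5·6 + 5; at 7: 5·7 + 5 = 40; next = 39
base 7: 39 = 5·7 + 4; at 8: 5·8 + 4 = 44; next = 43

4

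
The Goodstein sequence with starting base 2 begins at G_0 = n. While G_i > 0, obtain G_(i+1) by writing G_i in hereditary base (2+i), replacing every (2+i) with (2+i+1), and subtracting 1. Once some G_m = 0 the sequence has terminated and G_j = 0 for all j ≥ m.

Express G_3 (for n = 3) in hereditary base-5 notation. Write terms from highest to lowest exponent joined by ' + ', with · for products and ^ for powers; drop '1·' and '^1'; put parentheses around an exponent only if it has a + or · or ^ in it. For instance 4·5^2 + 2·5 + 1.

2

[0] 3 ≡ 2 + 1 (base 2). Lift 3: 4. −1: 3.
[1] 3 ≡ 3 (base 3). Lift 4: 4. −1: 3.
[2] 3 ≡ 3 (base 4). Lift 5: 3. −1: 2.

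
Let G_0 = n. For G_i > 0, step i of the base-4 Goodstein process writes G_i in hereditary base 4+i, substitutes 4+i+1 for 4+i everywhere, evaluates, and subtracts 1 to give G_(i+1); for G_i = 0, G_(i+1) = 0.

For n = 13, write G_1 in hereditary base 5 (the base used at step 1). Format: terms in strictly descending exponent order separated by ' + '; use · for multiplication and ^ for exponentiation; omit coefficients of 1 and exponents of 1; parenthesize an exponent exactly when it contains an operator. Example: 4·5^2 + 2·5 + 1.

3·5

base 4: 13 = 3·4 + 1; at 5: 3·5 + 1 = 16; next = 15
base 5: 15 = 3·5; at 6: 3·6 = 18; next = 17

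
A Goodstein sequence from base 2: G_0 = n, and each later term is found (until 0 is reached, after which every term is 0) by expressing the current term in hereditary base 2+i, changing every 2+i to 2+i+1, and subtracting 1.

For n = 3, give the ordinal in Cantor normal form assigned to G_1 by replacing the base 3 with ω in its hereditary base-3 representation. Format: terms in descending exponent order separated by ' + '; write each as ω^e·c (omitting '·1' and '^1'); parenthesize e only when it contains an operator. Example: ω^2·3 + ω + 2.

[0] 3 ≡ 2 + 1 (base 2). Lift 3: 4. −1: 3.
[1] 3 ≡ 3 (base 3). Lift 4: 4. −1: 3.

ω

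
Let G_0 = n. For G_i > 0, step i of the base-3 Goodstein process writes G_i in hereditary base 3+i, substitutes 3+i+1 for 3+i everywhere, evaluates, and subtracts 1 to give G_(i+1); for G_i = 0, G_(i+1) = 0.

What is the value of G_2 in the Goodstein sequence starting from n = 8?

G_0 = 8. HB_3(8) = 2·3 + 2. Bump = 10. G_1 = 9.
G_1 = 9. HB_4(9) = 2·4 + 1. Bump = 11. G_2 = 10.
G_2 = 10. HB_5(10) = 2·5. Bump = 12. G_3 = 11.

10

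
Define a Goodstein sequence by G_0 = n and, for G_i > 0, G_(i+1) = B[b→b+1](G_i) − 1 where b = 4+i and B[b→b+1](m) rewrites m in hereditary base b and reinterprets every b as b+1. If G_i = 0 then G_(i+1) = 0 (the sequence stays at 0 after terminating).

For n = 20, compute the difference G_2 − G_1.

10

step 0: 20 = 4^2 + 4; sub 5 for 4: 5^2 + 5; = 30; G_1 = 30−1 = 29
step 1: 29 = 5^2 + 4; sub 6 for 5: 6^2 + 4; = 40; G_2 = 40−1 = 39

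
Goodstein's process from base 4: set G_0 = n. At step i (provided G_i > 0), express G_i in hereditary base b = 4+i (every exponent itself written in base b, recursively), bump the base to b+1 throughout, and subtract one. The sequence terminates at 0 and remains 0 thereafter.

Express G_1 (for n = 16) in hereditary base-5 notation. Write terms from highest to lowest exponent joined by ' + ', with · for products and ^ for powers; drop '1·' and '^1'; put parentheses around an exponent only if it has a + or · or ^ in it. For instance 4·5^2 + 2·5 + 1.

4·5 + 4

i=0: 16 = 4^2 (b=4); 4→5: 5^2 = 25; 25−1 = 24
i=1: 24 = 4·5 + 4 (b=5); 5→6: 4·6 + 4 = 28; 28−1 = 27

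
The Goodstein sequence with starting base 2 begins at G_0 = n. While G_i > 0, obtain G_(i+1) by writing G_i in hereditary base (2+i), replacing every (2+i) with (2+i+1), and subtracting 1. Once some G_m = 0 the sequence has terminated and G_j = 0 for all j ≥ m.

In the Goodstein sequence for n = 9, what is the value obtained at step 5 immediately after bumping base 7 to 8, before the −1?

50333400

step 0: 9 = 2^(2 + 1) + 1; sub 3 for 2: 3^(3 + 1) + 1; = 82; G_1 = 82−1 = 81
step 1: 81 = 3^(3 + 1); sub 4 for 3: 4^(4 + 1); = 1024; G_2 = 1024−1 = 1023
step 2: 1023 = 3·4^4 + 3·4^3 + 3·4^2 + 3·4 + 3; sub 5 for 4: 3·5^5 + 3·5^3 + 3·5^2 + 3·5 + 3; = 9843; G_3 = 9843−1 = 9842
step 3: 9842 = 3·5^5 + 3·5^3 + 3·5^2 + 3·5 + 2; sub 6 for 5: 3·6^6 + 3·6^3 + 3·6^2 + 3·6 + 2; = 140744; G_4 = 140744−1 = 140743
step 4: 140743 = 3·6^6 + 3·6^3 + 3·6^2 + 3·6 + 1; sub 7 for 6: 3·7^7 + 3·7^3 + 3·7^2 + 3·7 + 1; = 2471827; G_5 = 2471827−1 = 2471826
step 5: 2471826 = 3·7^7 + 3·7^3 + 3·7^2 + 3·7; sub 8 for 7: 3·8^8 + 3·8^3 + 3·8^2 + 3·8; = 50333400; G_6 = 50333400−1 = 50333399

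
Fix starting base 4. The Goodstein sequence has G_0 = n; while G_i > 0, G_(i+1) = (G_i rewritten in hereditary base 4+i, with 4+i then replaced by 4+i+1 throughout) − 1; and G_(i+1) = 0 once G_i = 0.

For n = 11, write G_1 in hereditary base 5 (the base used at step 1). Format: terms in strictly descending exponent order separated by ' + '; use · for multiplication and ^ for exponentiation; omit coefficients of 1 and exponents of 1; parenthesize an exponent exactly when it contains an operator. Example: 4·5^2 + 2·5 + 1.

2·5 + 2

step 0: 11 = 2·4 + 3; sub 5 for 4: 2·5 + 3; = 13; G_1 = 13−1 = 12
step 1: 12 = 2·5 + 2; sub 6 for 5: 2·6 + 2; = 14; G_2 = 14−1 = 13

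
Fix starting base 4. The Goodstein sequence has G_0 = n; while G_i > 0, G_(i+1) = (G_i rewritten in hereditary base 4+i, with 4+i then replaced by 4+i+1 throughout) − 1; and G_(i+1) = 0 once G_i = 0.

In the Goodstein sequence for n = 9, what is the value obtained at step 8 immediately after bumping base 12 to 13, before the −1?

11

step 0: 9 = 2·4 + 1; sub 5 for 4: 2·5 + 1; = 11; G_1 = 11−1 = 10
step 1: 10 = 2·5; sub 6 for 5: 2·6; = 12; G_2 = 12−1 = 11
step 2: 11 = 6 + 5; sub 7 for 6: 7 + 5; = 12; G_3 = 12−1 = 11
step 3: 11 = 7 + 4; sub 8 for 7: 8 + 4; = 12; G_4 = 12−1 = 11
step 4: 11 = 8 + 3; sub 9 for 8: 9 + 3; = 12; G_5 = 12−1 = 11
step 5: 11 = 9 + 2; sub 10 for 9: 10 + 2; = 12; G_6 = 12−1 = 11
step 6: 11 = 10 + 1; sub 11 for 10: 11 + 1; = 12; G_7 = 12−1 = 11
step 7: 11 = 11; sub 12 for 11: 12; = 12; G_8 = 12−1 = 11
step 8: 11 = 11; sub 13 for 12: 11; = 11; G_9 = 11−1 = 10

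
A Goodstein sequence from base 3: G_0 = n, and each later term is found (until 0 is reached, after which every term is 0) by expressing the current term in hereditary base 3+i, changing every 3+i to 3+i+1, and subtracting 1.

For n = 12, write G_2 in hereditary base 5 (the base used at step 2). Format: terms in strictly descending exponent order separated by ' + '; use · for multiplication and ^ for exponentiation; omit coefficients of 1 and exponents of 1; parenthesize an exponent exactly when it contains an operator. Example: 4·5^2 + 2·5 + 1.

12 —HB3→ 3^2 + 3 —bump→ 4^2 + 4 = 20 —(−1)→ 19
19 —HB4→ 4^2 + 3 —bump→ 5^2 + 3 = 28 —(−1)→ 27

5^2 + 2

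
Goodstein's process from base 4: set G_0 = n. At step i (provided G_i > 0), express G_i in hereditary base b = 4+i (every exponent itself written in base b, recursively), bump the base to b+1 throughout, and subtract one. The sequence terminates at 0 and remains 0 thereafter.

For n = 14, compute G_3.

base 4: 14 = 3·4 + 2; at 5: 3·5 + 2 = 17; next = 16
base 5: 16 = 3·5 + 1; at 6: 3·6 + 1 = 19; next = 18
base 6: 18 = 3·6; at 7: 3·7 = 21; next = 20
base 7: 20 = 2·7 + 6; at 8: 2·8 + 6 = 22; next = 21

20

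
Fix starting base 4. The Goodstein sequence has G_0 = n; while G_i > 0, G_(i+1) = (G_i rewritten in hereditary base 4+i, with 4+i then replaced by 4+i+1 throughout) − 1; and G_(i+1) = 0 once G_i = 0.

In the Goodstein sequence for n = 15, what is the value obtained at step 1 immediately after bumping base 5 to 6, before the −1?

step 0: 15 = 3·4 + 3; sub 5 for 4: 3·5 + 3; = 18; G_1 = 18−1 = 17
step 1: 17 = 3·5 + 2; sub 6 for 5: 3·6 + 2; = 20; G_2 = 20−1 = 19

20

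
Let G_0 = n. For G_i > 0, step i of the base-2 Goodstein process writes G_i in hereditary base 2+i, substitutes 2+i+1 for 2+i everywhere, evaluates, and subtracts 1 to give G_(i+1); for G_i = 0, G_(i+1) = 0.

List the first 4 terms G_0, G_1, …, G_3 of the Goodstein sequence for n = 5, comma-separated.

G_0=5  [base 2] 2^2 + 1  →[2↦3]→  3^3 + 1 = 28  −1 ⇒ G_1=27
G_1=27  [base 3] 3^3  →[3↦4]→  4^4 = 256  −1 ⇒ G_2=255
G_2=255  [base 4] 3·4^3 + 3·4^2 + 3·4 + 3  →[4↦5]→  3·5^3 + 3·5^2 + 3·5 + 3 = 468  −1 ⇒ G_3=467

5, 27, 255, 467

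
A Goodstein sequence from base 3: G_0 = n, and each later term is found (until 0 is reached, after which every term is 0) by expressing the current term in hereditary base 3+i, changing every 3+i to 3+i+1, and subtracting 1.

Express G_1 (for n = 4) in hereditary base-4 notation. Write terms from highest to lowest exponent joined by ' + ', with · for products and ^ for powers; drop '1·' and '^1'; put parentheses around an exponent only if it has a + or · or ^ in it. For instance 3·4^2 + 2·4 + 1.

4

G_0=4  [base 3] 3 + 1  →[3↦4]→  4 + 1 = 5  −1 ⇒ G_1=4
G_1=4  [base 4] 4  →[4↦5]→  5 = 5  −1 ⇒ G_2=4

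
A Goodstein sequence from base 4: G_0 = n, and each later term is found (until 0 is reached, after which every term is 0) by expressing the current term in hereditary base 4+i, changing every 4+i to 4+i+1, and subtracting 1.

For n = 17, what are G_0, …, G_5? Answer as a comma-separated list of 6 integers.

17, 25, 35, 39, 43, 47

G_0=17  [base 4] 4^2 + 1  →[4↦5]→  5^2 + 1 = 26  −1 ⇒ G_1=25
G_1=25  [base 5] 5^2  →[5↦6]→  6^2 = 36  −1 ⇒ G_2=35
G_2=35  [base 6] 5·6 + 5  →[6↦7]→  5·7 + 5 = 40  −1 ⇒ G_3=39
G_3=39  [base 7] 5·7 + 4  →[7↦8]→  5·8 + 4 = 44  −1 ⇒ G_4=43
G_4=43  [base 8] 5·8 + 3  →[8↦9]→  5·9 + 3 = 48  −1 ⇒ G_5=47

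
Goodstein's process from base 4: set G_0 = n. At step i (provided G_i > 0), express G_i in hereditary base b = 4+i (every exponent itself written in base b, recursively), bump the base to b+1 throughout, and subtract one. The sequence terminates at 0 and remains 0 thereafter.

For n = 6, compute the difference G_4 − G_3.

step 0: 6 = 4 + 2; sub 5 for 4: 5 + 2; = 7; G_1 = 7−1 = 6
step 1: 6 = 5 + 1; sub 6 for 5: 6 + 1; = 7; G_2 = 7−1 = 6
step 2: 6 = 6; sub 7 for 6: 7; = 7; G_3 = 7−1 = 6
step 3: 6 = 6; sub 8 for 7: 6; = 6; G_4 = 6−1 = 5

-1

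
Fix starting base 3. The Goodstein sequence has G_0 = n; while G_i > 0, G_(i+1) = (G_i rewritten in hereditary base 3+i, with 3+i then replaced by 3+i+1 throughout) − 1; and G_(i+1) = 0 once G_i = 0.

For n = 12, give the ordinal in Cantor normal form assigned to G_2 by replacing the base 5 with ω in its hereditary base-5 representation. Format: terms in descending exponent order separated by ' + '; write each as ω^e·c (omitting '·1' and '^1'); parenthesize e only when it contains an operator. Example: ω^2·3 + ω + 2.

12 —HB3→ 3^2 + 3 —bump→ 4^2 + 4 = 20 —(−1)→ 19
19 —HB4→ 4^2 + 3 —bump→ 5^2 + 3 = 28 —(−1)→ 27
27 —HB5→ 5^2 + 2 —bump→ 6^2 + 2 = 38 —(−1)→ 37

ω^2 + 2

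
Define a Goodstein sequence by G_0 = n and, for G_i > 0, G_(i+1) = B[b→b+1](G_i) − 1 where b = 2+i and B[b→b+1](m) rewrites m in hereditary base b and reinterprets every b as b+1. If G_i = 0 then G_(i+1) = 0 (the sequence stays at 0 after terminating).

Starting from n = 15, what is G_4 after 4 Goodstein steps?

326593

step 0: 15 = 2^(2 + 1) + 2^2 + 2 + 1; sub 3 for 2: 3^(3 + 1) + 3^3 + 3 + 1; = 112; G_1 = 112−1 = 111
step 1: 111 = 3^(3 + 1) + 3^3 + 3; sub 4 for 3: 4^(4 + 1) + 4^4 + 4; = 1284; G_2 = 1284−1 = 1283
step 2: 1283 = 4^(4 + 1) + 4^4 + 3; sub 5 for 4: 5^(5 + 1) + 5^5 + 3; = 18753; G_3 = 18753−1 = 18752
step 3: 18752 = 5^(5 + 1) + 5^5 + 2; sub 6 for 5: 6^(6 + 1) + 6^6 + 2; = 326594; G_4 = 326594−1 = 326593
step 4: 326593 = 6^(6 + 1) + 6^6 + 1; sub 7 for 6: 7^(7 + 1) + 7^7 + 1; = 6588345; G_5 = 6588345−1 = 6588344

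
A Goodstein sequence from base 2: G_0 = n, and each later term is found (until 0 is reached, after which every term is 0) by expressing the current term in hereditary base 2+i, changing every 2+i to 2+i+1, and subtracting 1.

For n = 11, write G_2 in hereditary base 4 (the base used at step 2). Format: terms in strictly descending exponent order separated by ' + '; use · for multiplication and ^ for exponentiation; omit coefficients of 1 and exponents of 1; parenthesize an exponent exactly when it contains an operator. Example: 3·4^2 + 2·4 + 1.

4^(4 + 1) + 3

step 0: 11 = 2^(2 + 1) + 2 + 1; sub 3 for 2: 3^(3 + 1) + 3 + 1; = 85; G_1 = 85−1 = 84
step 1: 84 = 3^(3 + 1) + 3; sub 4 for 3: 4^(4 + 1) + 4; = 1028; G_2 = 1028−1 = 1027
step 2: 1027 = 4^(4 + 1) + 3; sub 5 for 4: 5^(5 + 1) + 3; = 15628; G_3 = 15628−1 = 15627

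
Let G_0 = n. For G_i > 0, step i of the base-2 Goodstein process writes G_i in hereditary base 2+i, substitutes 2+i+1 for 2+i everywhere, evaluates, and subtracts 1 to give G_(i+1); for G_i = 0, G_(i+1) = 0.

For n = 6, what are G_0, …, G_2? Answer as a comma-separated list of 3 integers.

6, 29, 257

(0) 6|_2 = 2^2 + 2 ↦ 3^3 + 3|_3 = 30 ⇒ 29
(1) 29|_3 = 3^3 + 2 ↦ 4^4 + 2|_4 = 258 ⇒ 257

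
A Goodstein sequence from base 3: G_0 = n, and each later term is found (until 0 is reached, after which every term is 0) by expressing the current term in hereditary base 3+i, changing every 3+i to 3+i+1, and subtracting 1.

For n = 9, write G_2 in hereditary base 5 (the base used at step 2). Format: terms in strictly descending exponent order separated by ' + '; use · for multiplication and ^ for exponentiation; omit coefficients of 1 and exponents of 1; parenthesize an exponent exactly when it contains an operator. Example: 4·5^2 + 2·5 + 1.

(0) 9|_3 = 3^2 ↦ 4^2|_4 = 16 ⇒ 15
(1) 15|_4 = 3·4 + 3 ↦ 3·5 + 3|_5 = 18 ⇒ 17

3·5 + 2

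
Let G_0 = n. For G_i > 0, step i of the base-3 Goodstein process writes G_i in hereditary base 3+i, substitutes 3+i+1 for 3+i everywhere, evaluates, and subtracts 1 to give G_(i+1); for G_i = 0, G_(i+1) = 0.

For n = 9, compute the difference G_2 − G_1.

i=0: 9 = 3^2 (b=3); 3→4: 4^2 = 16; 16−1 = 15
i=1: 15 = 3·4 + 3 (b=4); 4→5: 3·5 + 3 = 18; 18−1 = 17

2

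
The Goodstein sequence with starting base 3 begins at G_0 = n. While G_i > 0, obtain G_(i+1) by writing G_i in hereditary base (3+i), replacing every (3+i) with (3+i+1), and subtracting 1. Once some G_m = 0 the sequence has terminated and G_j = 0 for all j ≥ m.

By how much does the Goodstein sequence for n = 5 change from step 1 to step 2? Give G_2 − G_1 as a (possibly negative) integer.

0

step 0: 5 = 3 + 2; sub 4 for 3: 4 + 2; = 6; G_1 = 6−1 = 5
step 1: 5 = 4 + 1; sub 5 for 4: 5 + 1; = 6; G_2 = 6−1 = 5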